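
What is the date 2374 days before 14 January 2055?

July 15, 2048

−365 (one year) → Jan 14, 2054 (2009 left).
−365 (one year) → Jan 14, 2053 (1644 left).
−366 (one year; includes Feb 29, 2052) → Jan 14, 2052 (1278 left).
−365 (one year) → Jan 14, 2051 (913 left).
−365 (one year) → Jan 14, 2050 (548 left).
−365 (one year) → Jan 14, 2049 (183 left).
−14 → Dec 31, 2048 (end of Dec, 31 days; 169 left).
−31 → Nov 30, 2048 (end of Nov, 30 days; 138 left).
−30 → Oct 31, 2048 (end of Oct, 31 days; 108 left).
−31 → Sep 30, 2048 (end of Sep, 30 days; 77 left).
−30 → Aug 31, 2048 (end of Aug, 31 days; 47 left).
−31 → Jul 31, 2048 (end of Jul, 31 days; 16 left).
−16 → Jul 15, 2048.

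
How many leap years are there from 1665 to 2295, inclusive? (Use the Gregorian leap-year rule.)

Multiples of 4 in [1665,2295]: 157.
Of those, multiples of 100: 6 (not leap unless ÷400).
Multiples of 400: 1.
Leap years = 157 − 6 + 1 = 152.

152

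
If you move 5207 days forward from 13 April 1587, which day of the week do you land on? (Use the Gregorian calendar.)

First find the weekday of Apr 13, 1587. Doomsday rule: the anchor day for the 1500s is Wednesday. For year 87: 87÷12 = 7 r 3, and 3÷4 = 0, so 7+3+0 = 10.
Wednesday + 10 ≡ Saturday — that's 1587's doomsday.
In April the doomsday date is Apr 4.
Apr 13 is 9 days after Apr 4; 9 mod 7 = 2, so Saturday + 2 = Monday.
5207 mod 7 = 6, so 5207 days after a Monday is Monday + 6 = Sunday.

Sunday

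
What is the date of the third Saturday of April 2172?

April 1, 2172 is a Wednesday.
The first Saturday is therefore April 4 (3 days later).
The third Saturday is 4 + 2×7 = April 18.

April 18, 2172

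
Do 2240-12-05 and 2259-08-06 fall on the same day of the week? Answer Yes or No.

From Dec 5, 2240 to Aug 6, 2259 is 6818 days.
6818 mod 7 = 0, so they are the same weekday.
(Dec 5, 2240 is a Saturday; Aug 6, 2259 is a Saturday.)

Yes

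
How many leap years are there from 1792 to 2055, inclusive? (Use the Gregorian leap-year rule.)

Multiples of 4 in [1792,2055]: 66.
Of those, multiples of 100: 3 (not leap unless ÷400).
Multiples of 400: 1.
Leap years = 66 − 3 + 1 = 64.

64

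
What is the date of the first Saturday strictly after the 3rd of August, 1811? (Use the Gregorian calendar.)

Aug 3, 1811 is a Saturday.
From Saturday to the next Saturday is 7 days.
Aug 3, 1811 + 7 = Aug 10, 1811.

August 10, 1811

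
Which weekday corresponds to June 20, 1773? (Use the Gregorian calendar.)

Doomsday rule: the anchor day for the 1700s is Sunday. For year 73: 73÷12 = 6 r 1, and 1÷4 = 0, so 6+1+0 = 7.
Sunday + 7 ≡ Sunday — that's 1773's doomsday.
In June the doomsday date is Jun 6.
Jun 20 is 14 days after Jun 6; 14 mod 7 = 0, so Sunday + 0 = Sunday.

Sunday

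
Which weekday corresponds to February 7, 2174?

Doomsday rule: the anchor day for the 2100s is Sunday. For year 74: 74÷12 = 6 r 2, and 2÷4 = 0, so 6+2+0 = 8.
Sunday + 8 ≡ Monday — that's 2174's doomsday.
In February the doomsday date is Feb 28 (2174 is not a leap year).
Feb 7 is 21 days before Feb 28; 21 mod 7 = 0, so Monday − 0 = Monday.

Monday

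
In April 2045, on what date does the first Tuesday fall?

April 1, 2045 is a Saturday.
The first Tuesday is therefore April 4 (3 days later).

April 4, 2045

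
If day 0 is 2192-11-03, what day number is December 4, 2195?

Nov 3, 2192 → Nov 3, 2193: 365 days.
Nov 3, 2193 → Nov 3, 2194: 365 days.
Nov 3, 2194 → Dec 3, 2194: 30 days (November has 30).
Dec 3, 2194 → Jan 3, 2195: 31 days (December has 31).
Jan 3, 2195 → Feb 3, 2195: 31 days (January has 31).
Feb 3, 2195 → Mar 3, 2195: 28 days (February has 28).
Mar 3, 2195 → Apr 3, 2195: 31 days (March has 31).
Apr 3, 2195 → May 3, 2195: 30 days (April has 30).
May 3, 2195 → Jun 3, 2195: 31 days (May has 31).
Jun 3, 2195 → Jul 3, 2195: 30 days (June has 30).
Jul 3, 2195 → Aug 3, 2195: 31 days (July has 31).
Aug 3, 2195 → Sep 3, 2195: 31 days (August has 31).
Sep 3, 2195 → Oct 3, 2195: 30 days (September has 30).
Oct 3, 2195 → Nov 3, 2195: 31 days (October has 31).
Nov 3, 2195 → Dec 3, 2195: 30 days (November has 30).
Dec 3, 2195 → Dec 4, 2195: 1 days.
Total: 1126 days.

1126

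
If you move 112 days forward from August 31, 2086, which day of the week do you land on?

First find the weekday of Aug 31, 2086. Doomsday rule: the anchor day for the 2000s is Tuesday. For year 86: 86÷12 = 7 r 2, and 2÷4 = 0, so 7+2+0 = 9.
Tuesday + 9 ≡ Thursday — that's 2086's doomsday.
In August the doomsday date is Aug 8.
Aug 31 is 23 days after Aug 8; 23 mod 7 = 2, so Thursday + 2 = Saturday.
112 mod 7 = 0, so 112 days after a Saturday is Saturday + 0 = Saturday.

Saturday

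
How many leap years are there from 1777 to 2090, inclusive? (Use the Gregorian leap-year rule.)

Multiples of 4 in [1777,2090]: 78.
Of those, multiples of 100: 3 (not leap unless ÷400).
Multiples of 400: 1.
Leap years = 78 − 3 + 1 = 76.

76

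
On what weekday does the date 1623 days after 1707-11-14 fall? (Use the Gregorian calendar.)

Sunday

Nov 14, 1707 is a Monday.
1623 mod 7 = 6, so 1623 days after a Monday is Monday + 6 = Sunday.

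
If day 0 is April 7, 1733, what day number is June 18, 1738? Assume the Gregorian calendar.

Apr 7, 1733 → Apr 7, 1734: 365 days.
Apr 7, 1734 → Apr 7, 1735: 365 days.
Apr 7, 1735 → Apr 7, 1736: 366 days (Feb 29, 1736 is in that span).
Apr 7, 1736 → Apr 7, 1737: 365 days.
Apr 7, 1737 → Apr 7, 1738: 365 days.
Apr 7, 1738 → May 7, 1738: 30 days (April has 30).
May 7, 1738 → Jun 7, 1738: 31 days (May has 31).
Jun 7, 1738 → Jun 18, 1738: 11 days.
Total: 1898 days.

1898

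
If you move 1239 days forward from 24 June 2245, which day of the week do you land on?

First find the weekday of Jun 24, 2245. Doomsday rule: the anchor day for the 2200s is Friday. For year 45: 45÷12 = 3 r 9, and 9÷4 = 2, so 3+9+2 = 14.
Friday + 14 ≡ Friday — that's 2245's doomsday.
In June the doomsday date is Jun 6.
Jun 24 is 18 days after Jun 6; 18 mod 7 = 4, so Friday + 4 = Tuesday.
1239 mod 7 = 0, so 1239 days after a Tuesday is Tuesday + 0 = Tuesday.

Tuesday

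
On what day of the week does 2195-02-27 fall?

January 1, 2195 is a Thursday.
Jan 1, 2195 → Feb 1, 2195: 31 days (January has 31).
Feb 1, 2195 → Feb 27, 2195: 26 days.
Total: 57 days.
57 mod 7 = 1, so Thursday + 1 = Friday.

Friday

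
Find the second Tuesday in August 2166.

August 12, 2166

August 1, 2166 is a Friday.
The first Tuesday is therefore August 5 (4 days later).
The second Tuesday is 5 + 1×7 = August 12.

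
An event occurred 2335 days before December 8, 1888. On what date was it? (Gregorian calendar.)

−366 (one year; includes Feb 29, 1888) → Dec 8, 1887 (1969 left).
−365 (one year) → Dec 8, 1886 (1604 left).
−365 (one year) → Dec 8, 1885 (1239 left).
−365 (one year) → Dec 8, 1884 (874 left).
−366 (one year; includes Feb 29, 1884) → Dec 8, 1883 (508 left).
−365 (one year) → Dec 8, 1882 (143 left).
−8 → Nov 30, 1882 (end of Nov, 30 days; 135 left).
−30 → Oct 31, 1882 (end of Oct, 31 days; 105 left).
−31 → Sep 30, 1882 (end of Sep, 30 days; 74 left).
−30 → Aug 31, 1882 (end of Aug, 31 days; 44 left).
−31 → Jul 31, 1882 (end of Jul, 31 days; 13 left).
−13 → Jul 18, 1882.

July 18, 1882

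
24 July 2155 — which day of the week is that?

Thursday

January 1, 2155 is a Wednesday.
Jan 1, 2155 → Feb 1, 2155: 31 days (January has 31).
Feb 1, 2155 → Mar 1, 2155: 28 days (February has 28).
Mar 1, 2155 → Apr 1, 2155: 31 days (March has 31).
Apr 1, 2155 → May 1, 2155: 30 days (April has 30).
May 1, 2155 → Jun 1, 2155: 31 days (May has 31).
Jun 1, 2155 → Jul 1, 2155: 30 days (June has 30).
Jul 1, 2155 → Jul 24, 2155: 23 days.
Total: 204 days.
204 mod 7 = 1, so Wednesday + 1 = Thursday.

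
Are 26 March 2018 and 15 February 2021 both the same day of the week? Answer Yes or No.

Yes

From Mar 26, 2018 to Feb 15, 2021 is 1057 days.
1057 mod 7 = 0, so they are the same weekday.
(Mar 26, 2018 is a Monday; Feb 15, 2021 is a Monday.)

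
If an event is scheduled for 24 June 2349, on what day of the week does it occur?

Friday

Doomsday rule: the anchor day for the 2300s is Wednesday. For year 49: 49÷12 = 4 r 1, and 1÷4 = 0, so 4+1+0 = 5.
Wednesday + 5 ≡ Monday — that's 2349's doomsday.
In June the doomsday date is Jun 6.
Jun 24 is 18 days after Jun 6; 18 mod 7 = 4, so Monday + 4 = Friday.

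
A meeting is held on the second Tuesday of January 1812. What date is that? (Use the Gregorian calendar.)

January 14, 1812

January 1, 1812 is a Wednesday.
The first Tuesday is therefore January 7 (6 days later).
The second Tuesday is 7 + 1×7 = January 14.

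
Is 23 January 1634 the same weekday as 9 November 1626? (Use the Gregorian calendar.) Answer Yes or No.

Yes

From Nov 9, 1626 to Jan 23, 1634 is 2632 days.
2632 mod 7 = 0, so they are the same weekday.
(Nov 9, 1626 is a Monday; Jan 23, 1634 is a Monday.)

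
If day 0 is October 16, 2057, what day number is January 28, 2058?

104

Oct 16, 2057 → Nov 16, 2057: 31 days (October has 31).
Nov 16, 2057 → Dec 16, 2057: 30 days (November has 30).
Dec 16, 2057 → Jan 16, 2058: 31 days (December has 31).
Jan 16, 2058 → Jan 28, 2058: 12 days.
Total: 104 days.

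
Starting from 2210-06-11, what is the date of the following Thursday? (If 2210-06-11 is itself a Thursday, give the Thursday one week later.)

Jun 11, 2210 is a Monday.
From Monday to the next Thursday is 3 days.
Jun 11, 2210 + 3 = Jun 14, 2210.

June 14, 2210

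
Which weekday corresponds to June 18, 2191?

Saturday

Doomsday rule: the anchor day for the 2100s is Sunday. For year 91: 91÷12 = 7 r 7, and 7÷4 = 1, so 7+7+1 = 15.
Sunday + 15 ≡ Monday — that's 2191's doomsday.
In June the doomsday date is Jun 6.
Jun 18 is 12 days after Jun 6; 12 mod 7 = 5, so Monday + 5 = Saturday.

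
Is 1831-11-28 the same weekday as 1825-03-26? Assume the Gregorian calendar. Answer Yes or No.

No

From Mar 26, 1825 to Nov 28, 1831 is 2438 days.
2438 mod 7 = 2, so they are different weekdays.
(Mar 26, 1825 is a Saturday; Nov 28, 1831 is a Monday.)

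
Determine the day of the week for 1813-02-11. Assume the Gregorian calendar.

Doomsday rule: the anchor day for the 1800s is Friday. For year 13: 13÷12 = 1 r 1, and 1÷4 = 0, so 1+1+0 = 2.
Friday + 2 ≡ Sunday — that's 1813's doomsday.
In February the doomsday date is Feb 28 (1813 is not a leap year).
Feb 11 is 17 days before Feb 28; 17 mod 7 = 3, so Sunday − 3 = Thursday.

Thursday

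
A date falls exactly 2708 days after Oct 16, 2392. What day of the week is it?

Thursday

First find the weekday of Oct 16, 2392. Doomsday rule: the anchor day for the 2300s is Wednesday. For year 92: 92÷12 = 7 r 8, and 8÷4 = 2, so 7+8+2 = 17.
Wednesday + 17 ≡ Saturday — that's 2392's doomsday.
In October the doomsday date is Oct 10.
Oct 16 is 6 days after Oct 10; 6 mod 7 = 6, so Saturday + 6 = Friday.
2708 mod 7 = 6, so 2708 days after a Friday is Friday + 6 = Thursday.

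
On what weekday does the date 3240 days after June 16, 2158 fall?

Thursday

Jun 16, 2158 is a Friday.
3240 mod 7 = 6, so 3240 days after a Friday is Friday + 6 = Thursday.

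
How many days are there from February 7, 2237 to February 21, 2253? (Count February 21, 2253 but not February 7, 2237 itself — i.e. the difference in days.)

Feb 7, 2237 → Feb 7, 2238: 365 days.
Feb 7, 2238 → Feb 7, 2239: 365 days.
Feb 7, 2239 → Feb 7, 2240: 365 days.
Feb 7, 2240 → Feb 7, 2241: 366 days (Feb 29, 2240 is in that span).
Feb 7, 2241 → Feb 7, 2242: 365 days.
Feb 7, 2242 → Feb 7, 2243: 365 days.
Feb 7, 2243 → Feb 7, 2244: 365 days.
Feb 7, 2244 → Feb 7, 2245: 366 days (Feb 29, 2244 is in that span).
Feb 7, 2245 → Feb 7, 2246: 365 days.
Feb 7, 2246 → Feb 7, 2247: 365 days.
Feb 7, 2247 → Feb 7, 2248: 365 days.
Feb 7, 2248 → Feb 7, 2249: 366 days (Feb 29, 2248 is in that span).
Feb 7, 2249 → Feb 7, 2250: 365 days.
Feb 7, 2250 → Feb 7, 2251: 365 days.
Feb 7, 2251 → Feb 7, 2252: 365 days.
Feb 7, 2252 → Mar 7, 2252: 29 days (February has 29).
Mar 7, 2252 → Apr 7, 2252: 31 days (March has 31).
Apr 7, 2252 → May 7, 2252: 30 days (April has 30).
May 7, 2252 → Jun 7, 2252: 31 days (May has 31).
Jun 7, 2252 → Jul 7, 2252: 30 days (June has 30).
Jul 7, 2252 → Aug 7, 2252: 31 days (July has 31).
Aug 7, 2252 → Sep 7, 2252: 31 days (August has 31).
Sep 7, 2252 → Oct 7, 2252: 30 days (September has 30).
Oct 7, 2252 → Nov 7, 2252: 31 days (October has 31).
Nov 7, 2252 → Dec 7, 2252: 30 days (November has 30).
Dec 7, 2252 → Jan 7, 2253: 31 days (December has 31).
Jan 7, 2253 → Feb 7, 2253: 31 days (January has 31).
Feb 7, 2253 → Feb 21, 2253: 14 days.
Total: 5858 days.

5858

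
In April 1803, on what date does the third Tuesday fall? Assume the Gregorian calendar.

April 19, 1803

April 1, 1803 is a Friday.
The first Tuesday is therefore April 5 (4 days later).
The third Tuesday is 5 + 2×7 = April 19.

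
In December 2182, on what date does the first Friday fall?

December 6, 2182

December 1, 2182 is a Sunday.
The first Friday is therefore December 6 (5 days later).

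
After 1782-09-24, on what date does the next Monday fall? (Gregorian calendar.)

September 30, 1782

Sep 24, 1782 is a Tuesday.
From Tuesday to the next Monday is 6 days.
Sep 24, 1782 + 6 = Sep 30, 1782.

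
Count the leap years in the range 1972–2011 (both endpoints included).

Multiples of 4 in [1972,2011]: 10.
Of those, multiples of 100: 1 (not leap unless ÷400).
Multiples of 400: 1.
Leap years = 10 − 1 + 1 = 10.

10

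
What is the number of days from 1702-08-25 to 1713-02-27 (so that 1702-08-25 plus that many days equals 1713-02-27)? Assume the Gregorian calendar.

Aug 25, 1702 → Aug 25, 1703: 365 days.
Aug 25, 1703 → Aug 25, 1704: 366 days (Feb 29, 1704 is in that span).
Aug 25, 1704 → Aug 25, 1705: 365 days.
Aug 25, 1705 → Aug 25, 1706: 365 days.
Aug 25, 1706 → Aug 25, 1707: 365 days.
Aug 25, 1707 → Aug 25, 1708: 366 days (Feb 29, 1708 is in that span).
Aug 25, 1708 → Aug 25, 1709: 365 days.
Aug 25, 1709 → Aug 25, 1710: 365 days.
Aug 25, 1710 → Aug 25, 1711: 365 days.
Aug 25, 1711 → Aug 25, 1712: 366 days (Feb 29, 1712 is in that span).
Aug 25, 1712 → Sep 25, 1712: 31 days (August has 31).
Sep 25, 1712 → Oct 25, 1712: 30 days (September has 30).
Oct 25, 1712 → Nov 25, 1712: 31 days (October has 31).
Nov 25, 1712 → Dec 25, 1712: 30 days (November has 30).
Dec 25, 1712 → Jan 25, 1713: 31 days (December has 31).
Jan 25, 1713 → Feb 25, 1713: 31 days (January has 31).
Feb 25, 1713 → Feb 27, 1713: 2 days.
Total: 3839 days.

3839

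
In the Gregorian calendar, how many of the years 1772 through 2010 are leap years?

58

Multiples of 4 in [1772,2010]: 60.
Of those, multiples of 100: 3 (not leap unless ÷400).
Multiples of 400: 1.
Leap years = 60 − 3 + 1 = 58.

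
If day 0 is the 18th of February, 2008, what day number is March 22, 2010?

763

Feb 18, 2008 → Feb 18, 2009: 366 days (Feb 29, 2008 is in that span).
Feb 18, 2009 → Mar 18, 2009: 28 days (February has 28).
Mar 18, 2009 → Apr 18, 2009: 31 days (March has 31).
Apr 18, 2009 → May 18, 2009: 30 days (April has 30).
May 18, 2009 → Jun 18, 2009: 31 days (May has 31).
Jun 18, 2009 → Jul 18, 2009: 30 days (June has 30).
Jul 18, 2009 → Aug 18, 2009: 31 days (July has 31).
Aug 18, 2009 → Sep 18, 2009: 31 days (August has 31).
Sep 18, 2009 → Oct 18, 2009: 30 days (September has 30).
Oct 18, 2009 → Nov 18, 2009: 31 days (October has 31).
Nov 18, 2009 → Dec 18, 2009: 30 days (November has 30).
Dec 18, 2009 → Jan 18, 2010: 31 days (December has 31).
Jan 18, 2010 → Feb 18, 2010: 31 days (January has 31).
Feb 18, 2010 → Mar 18, 2010: 28 days (February has 28).
Mar 18, 2010 → Mar 22, 2010: 4 days.
Total: 763 days.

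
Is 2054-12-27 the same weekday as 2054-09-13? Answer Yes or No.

Yes

From Sep 13, 2054 to Dec 27, 2054 is 105 days.
105 mod 7 = 0, so they are the same weekday.
(Sep 13, 2054 is a Sunday; Dec 27, 2054 is a Sunday.)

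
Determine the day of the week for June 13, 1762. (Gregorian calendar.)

Sunday

Doomsday rule: the anchor day for the 1700s is Sunday. For year 62: 62÷12 = 5 r 2, and 2÷4 = 0, so 5+2+0 = 7.
Sunday + 7 ≡ Sunday — that's 1762's doomsday.
In June the doomsday date is Jun 6.
Jun 13 is 7 days after Jun 6; 7 mod 7 = 0, so Sunday + 0 = Sunday.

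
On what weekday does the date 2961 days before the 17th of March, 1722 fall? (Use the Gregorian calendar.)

Tuesday

Mar 17, 1722 is a Tuesday.
2961 mod 7 = 0, so 2961 days before a Tuesday is Tuesday − 0 = Tuesday.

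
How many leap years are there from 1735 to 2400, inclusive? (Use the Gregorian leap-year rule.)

162

Multiples of 4 in [1735,2400]: 167.
Of those, multiples of 100: 7 (not leap unless ÷400).
Multiples of 400: 2.
Leap years = 167 − 7 + 2 = 162.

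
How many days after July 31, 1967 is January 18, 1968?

Jul 31, 1967 → Aug 31, 1967: 31 days (July has 31).
Aug 31, 1967 → Sep 30, 1967: 30 days (August has 31).
Sep 30, 1967 → Oct 30, 1967: 30 days (September has 30).
Oct 30, 1967 → Nov 30, 1967: 31 days (October has 31).
Nov 30, 1967 → Dec 30, 1967: 30 days (November has 30).
Dec 30, 1967 → Jan 18, 1968: 19 days.
Total: 171 days.

171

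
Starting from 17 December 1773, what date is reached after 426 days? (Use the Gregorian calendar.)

+365 (one year) → Dec 17, 1774 (61 left).
Dec has 31 days: +15 → Jan 1, 1775 (46 left).
Jan has 31 days: +31 → Feb 1, 1775 (15 left).
+15 → Feb 16, 1775.

February 16, 1775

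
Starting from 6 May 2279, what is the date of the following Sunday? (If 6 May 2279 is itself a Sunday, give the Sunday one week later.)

May 6, 2279 is a Tuesday.
From Tuesday to the next Sunday is 5 days.
May 6, 2279 + 5 = May 11, 2279.

May 11, 2279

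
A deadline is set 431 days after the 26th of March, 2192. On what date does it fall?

May 31, 2193

+365 (one year) → Mar 26, 2193 (66 left).
Mar has 31 days: +6 → Apr 1, 2193 (60 left).
Apr has 30 days: +30 → May 1, 2193 (30 left).
+30 → May 31, 2193.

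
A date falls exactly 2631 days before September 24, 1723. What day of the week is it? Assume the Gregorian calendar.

First find the weekday of Sep 24, 1723. Doomsday rule: the anchor day for the 1700s is Sunday. For year 23: 23÷12 = 1 r 11, and 11÷4 = 2, so 1+11+2 = 14.
Sunday + 14 ≡ Sunday — that's 1723's doomsday.
In September the doomsday date is Sep 5.
Sep 24 is 19 days after Sep 5; 19 mod 7 = 5, so Sunday + 5 = Friday.
2631 mod 7 = 6, so 2631 days before a Friday is Friday − 6 = Saturday.

Saturday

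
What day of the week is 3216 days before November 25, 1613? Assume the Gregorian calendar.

Friday

Nov 25, 1613 is a Monday.
3216 mod 7 = 3, so 3216 days before a Monday is Monday − 3 = Friday.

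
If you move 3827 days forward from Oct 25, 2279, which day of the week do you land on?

Oct 25, 2279 is a Saturday.
3827 mod 7 = 5, so 3827 days after a Saturday is Saturday + 5 = Thursday.

Thursday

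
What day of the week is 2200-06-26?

Doomsday rule: the anchor day for the 2200s is Friday. For year 00: 0÷12 = 0 r 0, and 0÷4 = 0, so 0+0+0 = 0.
Friday + 0 ≡ Friday — that's 2200's doomsday.
In June the doomsday date is Jun 6.
Jun 26 is 20 days after Jun 6; 20 mod 7 = 6, so Friday + 6 = Thursday.

Thursday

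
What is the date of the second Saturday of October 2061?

October 1, 2061 is a Saturday.
The first Saturday is therefore October 1 (same day).
The second Saturday is 1 + 1×7 = October 8.

October 8, 2061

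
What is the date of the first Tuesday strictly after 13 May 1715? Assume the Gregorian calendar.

May 14, 1715

May 13, 1715 is a Monday.
From Monday to the next Tuesday is 1 day.
May 13, 1715 + 1 = May 14, 1715.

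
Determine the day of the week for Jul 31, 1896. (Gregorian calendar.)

Friday

Doomsday rule: the anchor day for the 1800s is Friday. For year 96: 96÷12 = 8 r 0, and 0÷4 = 0, so 8+0+0 = 8.
Friday + 8 ≡ Saturday — that's 1896's doomsday.
In July the doomsday date is Jul 11.
Jul 31 is 20 days after Jul 11; 20 mod 7 = 6, so Saturday + 6 = Friday.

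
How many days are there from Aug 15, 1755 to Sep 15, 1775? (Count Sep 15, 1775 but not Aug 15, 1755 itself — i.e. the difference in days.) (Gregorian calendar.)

7336

Aug 15, 1755 → Aug 15, 1756: 366 days (Feb 29, 1756 is in that span).
Aug 15, 1756 → Aug 15, 1757: 365 days.
Aug 15, 1757 → Aug 15, 1758: 365 days.
Aug 15, 1758 → Aug 15, 1759: 365 days.
Aug 15, 1759 → Aug 15, 1760: 366 days (Feb 29, 1760 is in that span).
Aug 15, 1760 → Aug 15, 1761: 365 days.
Aug 15, 1761 → Aug 15, 1762: 365 days.
Aug 15, 1762 → Aug 15, 1763: 365 days.
Aug 15, 1763 → Aug 15, 1764: 366 days (Feb 29, 1764 is in that span).
Aug 15, 1764 → Aug 15, 1765: 365 days.
Aug 15, 1765 → Aug 15, 1766: 365 days.
Aug 15, 1766 → Aug 15, 1767: 365 days.
Aug 15, 1767 → Aug 15, 1768: 366 days (Feb 29, 1768 is in that span).
Aug 15, 1768 → Aug 15, 1769: 365 days.
Aug 15, 1769 → Aug 15, 1770: 365 days.
Aug 15, 1770 → Aug 15, 1771: 365 days.
Aug 15, 1771 → Aug 15, 1772: 366 days (Feb 29, 1772 is in that span).
Aug 15, 1772 → Aug 15, 1773: 365 days.
Aug 15, 1773 → Aug 15, 1774: 365 days.
Aug 15, 1774 → Sep 15, 1774: 31 days (August has 31).
Sep 15, 1774 → Oct 15, 1774: 30 days (September has 30).
Oct 15, 1774 → Nov 15, 1774: 31 days (October has 31).
Nov 15, 1774 → Dec 15, 1774: 30 days (November has 30).
Dec 15, 1774 → Jan 15, 1775: 31 days (December has 31).
Jan 15, 1775 → Feb 15, 1775: 31 days (January has 31).
Feb 15, 1775 → Mar 15, 1775: 28 days (February has 28).
Mar 15, 1775 → Apr 15, 1775: 31 days (March has 31).
Apr 15, 1775 → May 15, 1775: 30 days (April has 30).
May 15, 1775 → Jun 15, 1775: 31 days (May has 31).
Jun 15, 1775 → Jul 15, 1775: 30 days (June has 30).
Jul 15, 1775 → Aug 15, 1775: 31 days (July has 31).
Aug 15, 1775 → Sep 15, 1775: 31 days.
Total: 7336 days.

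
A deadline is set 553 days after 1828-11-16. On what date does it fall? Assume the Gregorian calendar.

May 23, 1830

+365 (one year) → Nov 16, 1829 (188 left).
Nov has 30 days: +15 → Dec 1, 1829 (173 left).
Dec has 31 days: +31 → Jan 1, 1830 (142 left).
Jan has 31 days: +31 → Feb 1, 1830 (111 left).
Feb has 28 days: +28 → Mar 1, 1830 (83 left).
Mar has 31 days: +31 → Apr 1, 1830 (52 left).
Apr has 30 days: +30 → May 1, 1830 (22 left).
+22 → May 23, 1830.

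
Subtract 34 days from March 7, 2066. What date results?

−7 → Feb 28, 2066 (end of Feb, 28 days; 27 left).
−27 → Feb 1, 2066.

February 1, 2066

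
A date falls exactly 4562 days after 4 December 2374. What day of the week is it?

Dec 4, 2374 is a Wednesday.
4562 mod 7 = 5, so 4562 days after a Wednesday is Wednesday + 5 = Monday.

Monday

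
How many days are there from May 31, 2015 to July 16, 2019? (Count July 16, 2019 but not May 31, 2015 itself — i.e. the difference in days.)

May 31, 2015 → May 31, 2016: 366 days (Feb 29, 2016 is in that span).
May 31, 2016 → May 31, 2017: 365 days.
May 31, 2017 → May 31, 2018: 365 days.
May 31, 2018 → May 31, 2019: 365 days.
May 31, 2019 → Jun 30, 2019: 30 days (May has 31).
Jun 30, 2019 → Jul 16, 2019: 16 days.
Total: 1507 days.

1507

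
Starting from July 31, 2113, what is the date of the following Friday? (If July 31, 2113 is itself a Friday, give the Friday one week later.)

Jul 31, 2113 is a Monday.
From Monday to the next Friday is 4 days.
Jul 31, 2113 + 4 = Aug 4, 2113.

August 4, 2113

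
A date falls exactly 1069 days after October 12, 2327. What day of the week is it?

Monday

First find the weekday of Oct 12, 2327. Doomsday rule: the anchor day for the 2300s is Wednesday. For year 27: 27÷12 = 2 r 3, and 3÷4 = 0, so 2+3+0 = 5.
Wednesday + 5 ≡ Monday — that's 2327's doomsday.
In October the doomsday date is Oct 10.
Oct 12 is 2 days after Oct 10; 2 mod 7 = 2, so Monday + 2 = Wednesday.
1069 mod 7 = 5, so 1069 days after a Wednesday is Wednesday + 5 = Monday.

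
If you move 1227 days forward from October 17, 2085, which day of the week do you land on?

Friday

First find the weekday of Oct 17, 2085. Doomsday rule: the anchor day for the 2000s is Tuesday. For year 85: 85÷12 = 7 r 1, and 1÷4 = 0, so 7+1+0 = 8.
Tuesday + 8 ≡ Wednesday — that's 2085's doomsday.
In October the doomsday date is Oct 10.
Oct 17 is 7 days after Oct 10; 7 mod 7 = 0, so Wednesday + 0 = Wednesday.
1227 mod 7 = 2, so 1227 days after a Wednesday is Wednesday + 2 = Friday.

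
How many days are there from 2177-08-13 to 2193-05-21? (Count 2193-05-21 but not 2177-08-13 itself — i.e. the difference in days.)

Aug 13, 2177 → Aug 13, 2178: 365 days.
Aug 13, 2178 → Aug 13, 2179: 365 days.
Aug 13, 2179 → Aug 13, 2180: 366 days (Feb 29, 2180 is in that span).
Aug 13, 2180 → Aug 13, 2181: 365 days.
Aug 13, 2181 → Aug 13, 2182: 365 days.
Aug 13, 2182 → Aug 13, 2183: 365 days.
Aug 13, 2183 → Aug 13, 2184: 366 days (Feb 29, 2184 is in that span).
Aug 13, 2184 → Aug 13, 2185: 365 days.
Aug 13, 2185 → Aug 13, 2186: 365 days.
Aug 13, 2186 → Aug 13, 2187: 365 days.
Aug 13, 2187 → Aug 13, 2188: 366 days (Feb 29, 2188 is in that span).
Aug 13, 2188 → Aug 13, 2189: 365 days.
Aug 13, 2189 → Aug 13, 2190: 365 days.
Aug 13, 2190 → Aug 13, 2191: 365 days.
Aug 13, 2191 → Aug 13, 2192: 366 days (Feb 29, 2192 is in that span).
Aug 13, 2192 → Sep 13, 2192: 31 days (August has 31).
Sep 13, 2192 → Oct 13, 2192: 30 days (September has 30).
Oct 13, 2192 → Nov 13, 2192: 31 days (October has 31).
Nov 13, 2192 → Dec 13, 2192: 30 days (November has 30).
Dec 13, 2192 → Jan 13, 2193: 31 days (December has 31).
Jan 13, 2193 → Feb 13, 2193: 31 days (January has 31).
Feb 13, 2193 → Mar 13, 2193: 28 days (February has 28).
Mar 13, 2193 → Apr 13, 2193: 31 days (March has 31).
Apr 13, 2193 → May 13, 2193: 30 days (April has 30).
May 13, 2193 → May 21, 2193: 8 days.
Total: 5760 days.

5760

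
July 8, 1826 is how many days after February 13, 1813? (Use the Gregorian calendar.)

4893

Feb 13, 1813 → Feb 13, 1814: 365 days.
Feb 13, 1814 → Feb 13, 1815: 365 days.
Feb 13, 1815 → Feb 13, 1816: 365 days.
Feb 13, 1816 → Feb 13, 1817: 366 days (Feb 29, 1816 is in that span).
Feb 13, 1817 → Feb 13, 1818: 365 days.
Feb 13, 1818 → Feb 13, 1819: 365 days.
Feb 13, 1819 → Feb 13, 1820: 365 days.
Feb 13, 1820 → Feb 13, 1821: 366 days (Feb 29, 1820 is in that span).
Feb 13, 1821 → Feb 13, 1822: 365 days.
Feb 13, 1822 → Feb 13, 1823: 365 days.
Feb 13, 1823 → Feb 13, 1824: 365 days.
Feb 13, 1824 → Feb 13, 1825: 366 days (Feb 29, 1824 is in that span).
Feb 13, 1825 → Feb 13, 1826: 365 days.
Feb 13, 1826 → Mar 13, 1826: 28 days (February has 28).
Mar 13, 1826 → Apr 13, 1826: 31 days (March has 31).
Apr 13, 1826 → May 13, 1826: 30 days (April has 30).
May 13, 1826 → Jun 13, 1826: 31 days (May has 31).
Jun 13, 1826 → Jul 8, 1826: 25 days.
Total: 4893 days.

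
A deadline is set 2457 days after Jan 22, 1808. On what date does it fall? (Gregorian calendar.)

+366 (one year; includes Feb 29, 1808) → Jan 22, 1809 (2091 left).
+365 (one year) → Jan 22, 1810 (1726 left).
+365 (one year) → Jan 22, 1811 (1361 left).
+365 (one year) → Jan 22, 1812 (996 left).
+366 (one year; includes Feb 29, 1812) → Jan 22, 1813 (630 left).
+365 (one year) → Jan 22, 1814 (265 left).
Jan has 31 days: +10 → Feb 1, 1814 (255 left).
Feb has 28 days: +28 → Mar 1, 1814 (227 left).
Mar has 31 days: +31 → Apr 1, 1814 (196 left).
Apr has 30 days: +30 → May 1, 1814 (166 left).
May has 31 days: +31 → Jun 1, 1814 (135 left).
Jun has 30 days: +30 → Jul 1, 1814 (105 left).
Jul has 31 days: +31 → Aug 1, 1814 (74 left).
Aug has 31 days: +31 → Sep 1, 1814 (43 left).
Sep has 30 days: +30 → Oct 1, 1814 (13 left).
+13 → Oct 14, 1814.

October 14, 1814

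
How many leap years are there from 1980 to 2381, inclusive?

Multiples of 4 in [1980,2381]: 101.
Of those, multiples of 100: 4 (not leap unless ÷400).
Multiples of 400: 1.
Leap years = 101 − 4 + 1 = 98.

98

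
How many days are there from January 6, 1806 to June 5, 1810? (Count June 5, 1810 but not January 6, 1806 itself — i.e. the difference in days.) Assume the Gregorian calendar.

1611

Jan 6, 1806 → Jan 6, 1807: 365 days.
Jan 6, 1807 → Jan 6, 1808: 365 days.
Jan 6, 1808 → Jan 6, 1809: 366 days (Feb 29, 1808 is in that span).
Jan 6, 1809 → Jan 6, 1810: 365 days.
Jan 6, 1810 → Feb 6, 1810: 31 days (January has 31).
Feb 6, 1810 → Mar 6, 1810: 28 days (February has 28).
Mar 6, 1810 → Apr 6, 1810: 31 days (March has 31).
Apr 6, 1810 → May 6, 1810: 30 days (April has 30).
May 6, 1810 → Jun 5, 1810: 30 days.
Total: 1611 days.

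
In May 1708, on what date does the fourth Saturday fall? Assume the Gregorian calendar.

May 26, 1708

May 1, 1708 is a Tuesday.
The first Saturday is therefore May 5 (4 days later).
The fourth Saturday is 5 + 3×7 = May 26.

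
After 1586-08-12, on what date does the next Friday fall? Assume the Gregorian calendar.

August 15, 1586

Aug 12, 1586 is a Tuesday.
From Tuesday to the next Friday is 3 days.
Aug 12, 1586 + 3 = Aug 15, 1586.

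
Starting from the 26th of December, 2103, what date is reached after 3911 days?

September 10, 2114

+366 (one year; includes Feb 29, 2104) → Dec 26, 2104 (3545 left).
+365 (one year) → Dec 26, 2105 (3180 left).
+365 (one year) → Dec 26, 2106 (2815 left).
+365 (one year) → Dec 26, 2107 (2450 left).
+366 (one year; includes Feb 29, 2108) → Dec 26, 2108 (2084 left).
+365 (one year) → Dec 26, 2109 (1719 left).
+365 (one year) → Dec 26, 2110 (1354 left).
+365 (one year) → Dec 26, 2111 (989 left).
+366 (one year; includes Feb 29, 2112) → Dec 26, 2112 (623 left).
+365 (one year) → Dec 26, 2113 (258 left).
Dec has 31 days: +6 → Jan 1, 2114 (252 left).
Jan has 31 days: +31 → Feb 1, 2114 (221 left).
Feb has 28 days: +28 → Mar 1, 2114 (193 left).
Mar has 31 days: +31 → Apr 1, 2114 (162 left).
Apr has 30 days: +30 → May 1, 2114 (132 left).
May has 31 days: +31 → Jun 1, 2114 (101 left).
Jun has 30 days: +30 → Jul 1, 2114 (71 left).
Jul has 31 days: +31 → Aug 1, 2114 (40 left).
Aug has 31 days: +31 → Sep 1, 2114 (9 left).
+9 → Sep 10, 2114.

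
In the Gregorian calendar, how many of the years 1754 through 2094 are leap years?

Multiples of 4 in [1754,2094]: 85.
Of those, multiples of 100: 3 (not leap unless ÷400).
Multiples of 400: 1.
Leap years = 85 − 3 + 1 = 83.

83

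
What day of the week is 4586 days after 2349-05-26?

Friday

First find the weekday of May 26, 2349. Doomsday rule: the anchor day for the 2300s is Wednesday. For year 49: 49÷12 = 4 r 1, and 1÷4 = 0, so 4+1+0 = 5.
Wednesday + 5 ≡ Monday — that's 2349's doomsday.
In May the doomsday date is May 9.
May 26 is 17 days after May 9; 17 mod 7 = 3, so Monday + 3 = Thursday.
4586 mod 7 = 1, so 4586 days after a Thursday is Thursday + 1 = Friday.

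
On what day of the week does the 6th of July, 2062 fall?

Doomsday rule: the anchor day for the 2000s is Tuesday. For year 62: 62÷12 = 5 r 2, and 2÷4 = 0, so 5+2+0 = 7.
Tuesday + 7 ≡ Tuesday — that's 2062's doomsday.
In July the doomsday date is Jul 11.
Jul 6 is 5 days before Jul 11; 5 mod 7 = 5, so Tuesday − 5 = Thursday.

Thursday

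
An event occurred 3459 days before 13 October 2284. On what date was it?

−366 (one year; includes Feb 29, 2284) → Oct 13, 2283 (3093 left).
−365 (one year) → Oct 13, 2282 (2728 left).
−365 (one year) → Oct 13, 2281 (2363 left).
−365 (one year) → Oct 13, 2280 (1998 left).
−366 (one year; includes Feb 29, 2280) → Oct 13, 2279 (1632 left).
−365 (one year) → Oct 13, 2278 (1267 left).
−365 (one year) → Oct 13, 2277 (902 left).
−365 (one year) → Oct 13, 2276 (537 left).
−366 (one year; includes Feb 29, 2276) → Oct 13, 2275 (171 left).
−13 → Sep 30, 2275 (end of Sep, 30 days; 158 left).
−30 → Aug 31, 2275 (end of Aug, 31 days; 128 left).
−31 → Jul 31, 2275 (end of Jul, 31 days; 97 left).
−31 → Jun 30, 2275 (end of Jun, 30 days; 66 left).
−30 → May 31, 2275 (end of May, 31 days; 36 left).
−31 → Apr 30, 2275 (end of Apr, 30 days; 5 left).
−5 → Apr 25, 2275.

April 25, 2275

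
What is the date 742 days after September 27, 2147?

October 8, 2149

+366 (one year; includes Feb 29, 2148) → Sep 27, 2148 (376 left).
Sep has 30 days: +4 → Oct 1, 2148 (372 left).
Oct has 31 days: +31 → Nov 1, 2148 (341 left).
Nov has 30 days: +30 → Dec 1, 2148 (311 left).
Dec has 31 days: +31 → Jan 1, 2149 (280 left).
Jan has 31 days: +31 → Feb 1, 2149 (249 left).
Feb has 28 days: +28 → Mar 1, 2149 (221 left).
Mar has 31 days: +31 → Apr 1, 2149 (190 left).
Apr has 30 days: +30 → May 1, 2149 (160 left).
May has 31 days: +31 → Jun 1, 2149 (129 left).
Jun has 30 days: +30 → Jul 1, 2149 (99 left).
Jul has 31 days: +31 → Aug 1, 2149 (68 left).
Aug has 31 days: +31 → Sep 1, 2149 (37 left).
Sep has 30 days: +30 → Oct 1, 2149 (7 left).
+7 → Oct 8, 2149.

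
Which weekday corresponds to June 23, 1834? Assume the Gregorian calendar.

Monday

Doomsday rule: the anchor day for the 1800s is Friday. For year 34: 34÷12 = 2 r 10, and 10÷4 = 2, so 2+10+2 = 14.
Friday + 14 ≡ Friday — that's 1834's doomsday.
In June the doomsday date is Jun 6.
Jun 23 is 17 days after Jun 6; 17 mod 7 = 3, so Friday + 3 = Monday.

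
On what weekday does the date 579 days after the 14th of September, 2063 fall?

Wednesday

First find the weekday of Sep 14, 2063. Doomsday rule: the anchor day for the 2000s is Tuesday. For year 63: 63÷12 = 5 r 3, and 3÷4 = 0, so 5+3+0 = 8.
Tuesday + 8 ≡ Wednesday — that's 2063's doomsday.
In September the doomsday date is Sep 5.
Sep 14 is 9 days after Sep 5; 9 mod 7 = 2, so Wednesday + 2 = Friday.
579 mod 7 = 5, so 579 days after a Friday is Friday + 5 = Wednesday.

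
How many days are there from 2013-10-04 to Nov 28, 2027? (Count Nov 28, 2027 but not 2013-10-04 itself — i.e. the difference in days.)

5168

Oct 4, 2013 → Oct 4, 2014: 365 days.
Oct 4, 2014 → Oct 4, 2015: 365 days.
Oct 4, 2015 → Oct 4, 2016: 366 days (Feb 29, 2016 is in that span).
Oct 4, 2016 → Oct 4, 2017: 365 days.
Oct 4, 2017 → Oct 4, 2018: 365 days.
Oct 4, 2018 → Oct 4, 2019: 365 days.
Oct 4, 2019 → Oct 4, 2020: 366 days (Feb 29, 2020 is in that span).
Oct 4, 2020 → Oct 4, 2021: 365 days.
Oct 4, 2021 → Oct 4, 2022: 365 days.
Oct 4, 2022 → Oct 4, 2023: 365 days.
Oct 4, 2023 → Oct 4, 2024: 366 days (Feb 29, 2024 is in that span).
Oct 4, 2024 → Oct 4, 2025: 365 days.
Oct 4, 2025 → Oct 4, 2026: 365 days.
Oct 4, 2026 → Oct 4, 2027: 365 days.
Oct 4, 2027 → Nov 4, 2027: 31 days (October has 31).
Nov 4, 2027 → Nov 28, 2027: 24 days.
Total: 5168 days.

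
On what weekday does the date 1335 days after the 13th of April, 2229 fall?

Saturday

First find the weekday of Apr 13, 2229. Doomsday rule: the anchor day for the 2200s is Friday. For year 29: 29÷12 = 2 r 5, and 5÷4 = 1, so 2+5+1 = 8.
Friday + 8 ≡ Saturday — that's 2229's doomsday.
In April the doomsday date is Apr 4.
Apr 13 is 9 days after Apr 4; 9 mod 7 = 2, so Saturday + 2 = Monday.
1335 mod 7 = 5, so 1335 days after a Monday is Monday + 5 = Saturday.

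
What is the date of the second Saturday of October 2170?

October 13, 2170

October 1, 2170 is a Monday.
The first Saturday is therefore October 6 (5 days later).
The second Saturday is 6 + 1×7 = October 13.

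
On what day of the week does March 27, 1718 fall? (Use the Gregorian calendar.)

Doomsday rule: the anchor day for the 1700s is Sunday. For year 18: 18÷12 = 1 r 6, and 6÷4 = 1, so 1+6+1 = 8.
Sunday + 8 ≡ Monday — that's 1718's doomsday.
In March the doomsday date is Mar 14.
Mar 27 is 13 days after Mar 14; 13 mod 7 = 6, so Monday + 6 = Sunday.

Sunday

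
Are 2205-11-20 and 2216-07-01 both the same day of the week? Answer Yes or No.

No

From Nov 20, 2205 to Jul 1, 2216 is 3876 days.
3876 mod 7 = 5, so they are different weekdays.
(Nov 20, 2205 is a Wednesday; Jul 1, 2216 is a Monday.)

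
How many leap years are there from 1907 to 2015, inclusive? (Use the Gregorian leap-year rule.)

27

Multiples of 4 in [1907,2015]: 27.
Of those, multiples of 100: 1 (not leap unless ÷400).
Multiples of 400: 1.
Leap years = 27 − 1 + 1 = 27.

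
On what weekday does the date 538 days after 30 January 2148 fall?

Monday

First find the weekday of Jan 30, 2148. Doomsday rule: the anchor day for the 2100s is Sunday. For year 48: 48÷12 = 4 r 0, and 0÷4 = 0, so 4+0+0 = 4.
Sunday + 4 ≡ Thursday — that's 2148's doomsday.
In January the doomsday date is Jan 4 (2148 is a leap year (divisible by 4)).
Jan 30 is 26 days after Jan 4; 26 mod 7 = 5, so Thursday + 5 = Tuesday.
538 mod 7 = 6, so 538 days after a Tuesday is Tuesday + 6 = Monday.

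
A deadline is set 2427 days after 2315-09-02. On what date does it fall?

April 25, 2322

+366 (one year; includes Feb 29, 2316) → Sep 2, 2316 (2061 left).
+365 (one year) → Sep 2, 2317 (1696 left).
+365 (one year) → Sep 2, 2318 (1331 left).
+365 (one year) → Sep 2, 2319 (966 left).
+366 (one year; includes Feb 29, 2320) → Sep 2, 2320 (600 left).
+365 (one year) → Sep 2, 2321 (235 left).
Sep has 30 days: +29 → Oct 1, 2321 (206 left).
Oct has 31 days: +31 → Nov 1, 2321 (175 left).
Nov has 30 days: +30 → Dec 1, 2321 (145 left).
Dec has 31 days: +31 → Jan 1, 2322 (114 left).
Jan has 31 days: +31 → Feb 1, 2322 (83 left).
Feb has 28 days: +28 → Mar 1, 2322 (55 left).
Mar has 31 days: +31 → Apr 1, 2322 (24 left).
+24 → Apr 25, 2322.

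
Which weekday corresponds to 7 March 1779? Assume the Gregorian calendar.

Sunday

Doomsday rule: the anchor day for the 1700s is Sunday. For year 79: 79÷12 = 6 r 7, and 7÷4 = 1, so 6+7+1 = 14.
Sunday + 14 ≡ Sunday — that's 1779's doomsday.
In March the doomsday date is Mar 14.
Mar 7 is 7 days before Mar 14; 7 mod 7 = 0, so Sunday − 0 = Sunday.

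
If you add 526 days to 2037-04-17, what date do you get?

September 25, 2038

+365 (one year) → Apr 17, 2038 (161 left).
Apr has 30 days: +14 → May 1, 2038 (147 left).
May has 31 days: +31 → Jun 1, 2038 (116 left).
Jun has 30 days: +30 → Jul 1, 2038 (86 left).
Jul has 31 days: +31 → Aug 1, 2038 (55 left).
Aug has 31 days: +31 → Sep 1, 2038 (24 left).
+24 → Sep 25, 2038.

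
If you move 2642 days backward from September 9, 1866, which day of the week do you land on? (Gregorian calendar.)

First find the weekday of Sep 9, 1866. Doomsday rule: the anchor day for the 1800s is Friday. For year 66: 66÷12 = 5 r 6, and 6÷4 = 1, so 5+6+1 = 12.
Friday + 12 ≡ Wednesday — that's 1866's doomsday.
In September the doomsday date is Sep 5.
Sep 9 is 4 days after Sep 5; 4 mod 7 = 4, so Wednesday + 4 = Sunday.
2642 mod 7 = 3, so 2642 days before a Sunday is Sunday − 3 = Thursday.

Thursday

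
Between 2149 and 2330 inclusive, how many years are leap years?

Multiples of 4 in [2149,2330]: 45.
Of those, multiples of 100: 2 (not leap unless ÷400).
Multiples of 400: 0.
Leap years = 45 − 2 + 0 = 43.

43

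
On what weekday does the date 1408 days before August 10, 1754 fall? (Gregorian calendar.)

Friday

First find the weekday of Aug 10, 1754. Doomsday rule: the anchor day for the 1700s is Sunday. For year 54: 54÷12 = 4 r 6, and 6÷4 = 1, so 4+6+1 = 11.
Sunday + 11 ≡ Thursday — that's 1754's doomsday.
In August the doomsday date is Aug 8.
Aug 10 is 2 days after Aug 8; 2 mod 7 = 2, so Thursday + 2 = Saturday.
1408 mod 7 = 1, so 1408 days before a Saturday is Saturday − 1 = Friday.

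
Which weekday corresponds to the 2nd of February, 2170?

Friday

Doomsday rule: the anchor day for the 2100s is Sunday. For year 70: 70÷12 = 5 r 10, and 10÷4 = 2, so 5+10+2 = 17.
Sunday + 17 ≡ Wednesday — that's 2170's doomsday.
In February the doomsday date is Feb 28 (2170 is not a leap year).
Feb 2 is 26 days before Feb 28; 26 mod 7 = 5, so Wednesday − 5 = Friday.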